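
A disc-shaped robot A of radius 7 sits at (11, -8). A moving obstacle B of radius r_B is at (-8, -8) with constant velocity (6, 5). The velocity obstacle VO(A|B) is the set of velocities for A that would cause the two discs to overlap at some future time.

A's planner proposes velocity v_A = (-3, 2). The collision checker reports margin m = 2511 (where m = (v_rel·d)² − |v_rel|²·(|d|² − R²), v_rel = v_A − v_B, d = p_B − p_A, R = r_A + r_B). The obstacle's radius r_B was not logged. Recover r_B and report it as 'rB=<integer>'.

m = 2511
d = (-19, 0);  v_rel = (-9, -3),  |v_rel|² = 90
v_rel×d = (-9)·(0) − (-3)·(-19) = -57
since m = R²·90 − (-57)²:  R² = (3249 + 2511) / 90 = 64
R = √64 = 8  ⇒  r_B = 8 − 7 = 1

rB=1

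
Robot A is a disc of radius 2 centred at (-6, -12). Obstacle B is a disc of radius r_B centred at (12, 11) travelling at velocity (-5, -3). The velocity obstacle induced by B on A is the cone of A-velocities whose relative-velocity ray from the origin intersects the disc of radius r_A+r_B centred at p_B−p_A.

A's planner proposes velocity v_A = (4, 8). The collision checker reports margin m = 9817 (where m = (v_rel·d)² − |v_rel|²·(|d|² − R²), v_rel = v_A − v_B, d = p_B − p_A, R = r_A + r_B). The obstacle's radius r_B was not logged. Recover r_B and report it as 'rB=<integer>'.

m = 9817
d = (18, 23);  v_rel = (9, 11),  |v_rel|² = 202
v_rel×d = (9)·(23) − (11)·(18) = 9
since m = R²·202 − 9²:  R² = (81 + 9817) / 202 = 49
R = √49 = 7  ⇒  r_B = 7 − 2 = 5

rB=5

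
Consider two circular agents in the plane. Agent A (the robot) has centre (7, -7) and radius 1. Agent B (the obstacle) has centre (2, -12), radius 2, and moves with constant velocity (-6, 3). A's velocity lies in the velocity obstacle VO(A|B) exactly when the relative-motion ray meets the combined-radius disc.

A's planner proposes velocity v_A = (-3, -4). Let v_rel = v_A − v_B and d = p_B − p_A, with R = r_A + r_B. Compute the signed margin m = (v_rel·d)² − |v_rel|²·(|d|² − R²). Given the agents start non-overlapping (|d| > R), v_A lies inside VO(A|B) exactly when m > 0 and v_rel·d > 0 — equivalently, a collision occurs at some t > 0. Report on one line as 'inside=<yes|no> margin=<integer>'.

d = (-5, -5),  |d|² = 50;  R = 1+2 = 3,  c = 50−3² = 41
v_rel = (3, -7),  |v_rel|² = 58;  v_rel·d = (3)·(-5) + (-7)·(-5) = 20
58·t² − 40·t + 41 = 0  ⇒  m = 20² − 58·41 = -1978
m = -1978 < 0,  v_rel·d = 20 > 0  ⇒  outside

inside=no margin=-1978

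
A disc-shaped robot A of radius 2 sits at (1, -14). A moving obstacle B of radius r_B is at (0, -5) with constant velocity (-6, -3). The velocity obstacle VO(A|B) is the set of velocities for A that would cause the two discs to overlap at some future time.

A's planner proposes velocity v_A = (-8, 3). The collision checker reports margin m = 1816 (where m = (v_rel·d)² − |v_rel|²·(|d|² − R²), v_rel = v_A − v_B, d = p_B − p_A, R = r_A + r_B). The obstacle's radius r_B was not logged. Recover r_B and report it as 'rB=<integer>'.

m = 1816
d = (-1, 9);  v_rel = (-2, 6),  |v_rel|² = 40
v_rel×d = (-2)·(9) − (6)·(-1) = -12
since m = R²·40 − (-12)²:  R² = (144 + 1816) / 40 = 49
R = √49 = 7  ⇒  r_B = 7 − 2 = 5

rB=5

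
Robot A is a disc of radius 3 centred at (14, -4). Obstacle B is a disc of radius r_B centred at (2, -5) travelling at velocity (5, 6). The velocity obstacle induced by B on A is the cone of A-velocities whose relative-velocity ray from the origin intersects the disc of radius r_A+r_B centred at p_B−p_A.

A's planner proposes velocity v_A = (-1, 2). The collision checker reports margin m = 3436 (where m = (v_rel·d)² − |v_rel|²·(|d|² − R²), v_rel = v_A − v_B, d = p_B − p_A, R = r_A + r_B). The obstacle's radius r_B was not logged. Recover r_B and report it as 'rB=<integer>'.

m = 3436
d = (-12, -1);  v_rel = (-6, -4),  |v_rel|² = 52
v_rel×d = (-6)·(-1) − (-4)·(-12) = -42
since m = R²·52 − (-42)²:  R² = (1764 + 3436) / 52 = 100
R = √100 = 10  ⇒  r_B = 10 − 3 = 7

rB=7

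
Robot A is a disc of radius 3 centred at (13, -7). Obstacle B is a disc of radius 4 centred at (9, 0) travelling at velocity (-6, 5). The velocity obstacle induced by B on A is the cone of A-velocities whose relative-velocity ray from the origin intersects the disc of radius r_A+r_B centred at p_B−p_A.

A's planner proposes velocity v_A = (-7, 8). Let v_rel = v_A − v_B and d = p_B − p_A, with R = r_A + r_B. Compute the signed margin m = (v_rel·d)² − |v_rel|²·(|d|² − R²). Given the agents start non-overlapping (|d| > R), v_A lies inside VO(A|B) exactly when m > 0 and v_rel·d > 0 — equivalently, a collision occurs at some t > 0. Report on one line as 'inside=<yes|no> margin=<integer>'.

d = (-4, 7),  |d|² = 65;  R = 3+4 = 7,  c = 65−7² = 16
v_rel = (-1, 3),  |v_rel|² = 10;  v_rel·d = (-1)·(-4) + (3)·(7) = 25
10·t² − 50·t + 16 = 0  ⇒  m = 25² − 10·16 = 465
m = 465 > 0,  v_rel·d = 25 > 0  ⇒  inside

inside=yes margin=465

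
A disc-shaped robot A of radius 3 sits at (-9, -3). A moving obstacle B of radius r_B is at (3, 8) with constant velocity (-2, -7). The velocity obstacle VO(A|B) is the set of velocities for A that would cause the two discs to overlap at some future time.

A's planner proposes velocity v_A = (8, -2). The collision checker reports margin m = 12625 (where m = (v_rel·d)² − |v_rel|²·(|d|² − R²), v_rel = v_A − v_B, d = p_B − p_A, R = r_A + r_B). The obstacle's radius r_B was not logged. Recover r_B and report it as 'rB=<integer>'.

m = 12625
d = (12, 11);  v_rel = (10, 5),  |v_rel|² = 125
v_rel×d = (10)·(11) − (5)·(12) = 50
since m = R²·125 − 50²:  R² = (2500 + 12625) / 125 = 121
R = √121 = 11  ⇒  r_B = 11 − 3 = 8

rB=8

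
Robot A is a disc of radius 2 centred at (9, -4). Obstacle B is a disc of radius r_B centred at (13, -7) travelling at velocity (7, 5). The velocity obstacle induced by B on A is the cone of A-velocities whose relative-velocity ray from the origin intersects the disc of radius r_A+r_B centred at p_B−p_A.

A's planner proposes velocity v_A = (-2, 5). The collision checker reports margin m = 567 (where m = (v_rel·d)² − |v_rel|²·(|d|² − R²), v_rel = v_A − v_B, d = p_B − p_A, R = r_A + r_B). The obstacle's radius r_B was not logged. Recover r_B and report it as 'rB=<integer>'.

m = 567
d = (4, -3);  v_rel = (-9, 0),  |v_rel|² = 81
v_rel×d = (-9)·(-3) − (0)·(4) = 27
since m = R²·81 − 27²:  R² = (729 + 567) / 81 = 16
R = √16 = 4  ⇒  r_B = 4 − 2 = 2

rB=2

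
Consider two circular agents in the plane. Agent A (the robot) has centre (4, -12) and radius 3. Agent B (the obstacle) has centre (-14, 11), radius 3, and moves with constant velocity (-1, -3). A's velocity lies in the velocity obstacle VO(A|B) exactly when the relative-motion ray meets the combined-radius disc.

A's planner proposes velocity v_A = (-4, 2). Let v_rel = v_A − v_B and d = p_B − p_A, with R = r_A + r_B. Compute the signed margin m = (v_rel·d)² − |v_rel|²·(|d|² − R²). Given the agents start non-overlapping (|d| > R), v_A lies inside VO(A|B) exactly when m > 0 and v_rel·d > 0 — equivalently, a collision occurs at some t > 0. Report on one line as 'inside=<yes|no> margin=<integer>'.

d = (-18, 23),  |d|² = 853;  R = 3+3 = 6,  c = 853−6² = 817
v_rel = (-3, 5),  |v_rel|² = 34;  v_rel·d = (-3)·(-18) + (5)·(23) = 169
34·t² − 338·t + 817 = 0  ⇒  m = 169² − 34·817 = 783
m = 783 > 0,  v_rel·d = 169 > 0  ⇒  inside

inside=yes margin=783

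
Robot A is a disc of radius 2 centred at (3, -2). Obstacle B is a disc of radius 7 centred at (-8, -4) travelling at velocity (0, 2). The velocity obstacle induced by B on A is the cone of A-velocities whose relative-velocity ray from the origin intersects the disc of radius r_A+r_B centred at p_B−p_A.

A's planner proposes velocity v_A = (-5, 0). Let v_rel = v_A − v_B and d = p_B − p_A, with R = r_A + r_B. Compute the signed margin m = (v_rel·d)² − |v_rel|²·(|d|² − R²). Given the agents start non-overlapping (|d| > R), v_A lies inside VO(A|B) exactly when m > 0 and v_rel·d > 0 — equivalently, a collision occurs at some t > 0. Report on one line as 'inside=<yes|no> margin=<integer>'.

d = (-11, -2),  |d|² = 125;  R = 2+7 = 9,  c = 125−9² = 44
v_rel = (-5, -2),  |v_rel|² = 29;  v_rel·d = (-5)·(-11) + (-2)·(-2) = 59
29·t² − 118·t + 44 = 0  ⇒  m = 59² − 29·44 = 2205
m = 2205 > 0,  v_rel·d = 59 > 0  ⇒  inside

inside=yes margin=2205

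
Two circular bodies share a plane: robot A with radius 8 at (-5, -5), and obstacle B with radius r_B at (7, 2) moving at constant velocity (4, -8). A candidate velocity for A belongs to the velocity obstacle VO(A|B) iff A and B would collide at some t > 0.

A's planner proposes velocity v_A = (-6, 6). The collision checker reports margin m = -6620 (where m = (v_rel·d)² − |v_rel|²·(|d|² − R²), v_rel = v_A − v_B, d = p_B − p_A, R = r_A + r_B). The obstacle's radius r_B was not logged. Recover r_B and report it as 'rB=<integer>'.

m = -6620
d = (12, 7);  v_rel = (-10, 14),  |v_rel|² = 296
v_rel×d = (-10)·(7) − (14)·(12) = -238
since m = R²·296 − (-238)²:  R² = (56644 + -6620) / 296 = 169
R = √169 = 13  ⇒  r_B = 13 − 8 = 5

rB=5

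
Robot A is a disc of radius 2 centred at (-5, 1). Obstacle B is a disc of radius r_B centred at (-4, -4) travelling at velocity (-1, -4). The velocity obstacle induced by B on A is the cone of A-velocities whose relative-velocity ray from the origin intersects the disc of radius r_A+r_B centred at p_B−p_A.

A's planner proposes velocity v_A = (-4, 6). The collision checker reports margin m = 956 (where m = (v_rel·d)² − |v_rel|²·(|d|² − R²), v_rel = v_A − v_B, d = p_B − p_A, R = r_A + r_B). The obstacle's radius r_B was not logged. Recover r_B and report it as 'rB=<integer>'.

m = 956
d = (1, -5);  v_rel = (-3, 10),  |v_rel|² = 109
v_rel×d = (-3)·(-5) − (10)·(1) = 5
since m = R²·109 − 5²:  R² = (25 + 956) / 109 = 9
R = √9 = 3  ⇒  r_B = 3 − 2 = 1

rB=1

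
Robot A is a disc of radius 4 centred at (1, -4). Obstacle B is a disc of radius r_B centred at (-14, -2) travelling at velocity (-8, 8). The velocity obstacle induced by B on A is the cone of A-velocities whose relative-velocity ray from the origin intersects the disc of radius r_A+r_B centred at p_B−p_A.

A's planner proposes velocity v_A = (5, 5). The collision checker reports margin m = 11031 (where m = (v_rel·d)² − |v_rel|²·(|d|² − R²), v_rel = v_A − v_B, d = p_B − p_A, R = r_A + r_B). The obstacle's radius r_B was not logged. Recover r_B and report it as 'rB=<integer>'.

m = 11031
d = (-15, 2);  v_rel = (13, -3),  |v_rel|² = 178
v_rel×d = (13)·(2) − (-3)·(-15) = -19
since m = R²·178 − (-19)²:  R² = (361 + 11031) / 178 = 64
R = √64 = 8  ⇒  r_B = 8 − 4 = 4

rB=4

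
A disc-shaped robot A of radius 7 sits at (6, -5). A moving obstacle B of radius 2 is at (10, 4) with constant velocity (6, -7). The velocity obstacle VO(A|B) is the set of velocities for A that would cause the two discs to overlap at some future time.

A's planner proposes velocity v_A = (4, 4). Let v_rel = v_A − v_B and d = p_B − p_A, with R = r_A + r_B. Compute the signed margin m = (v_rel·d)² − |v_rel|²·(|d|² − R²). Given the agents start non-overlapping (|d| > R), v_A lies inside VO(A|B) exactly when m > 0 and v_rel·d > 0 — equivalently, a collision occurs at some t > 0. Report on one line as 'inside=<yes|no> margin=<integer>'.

d = (4, 9),  |d|² = 97;  R = 7+2 = 9,  c = 97−9² = 16
v_rel = (-2, 11),  |v_rel|² = 125;  v_rel·d = (-2)·(4) + (11)·(9) = 91
125·t² − 182·t + 16 = 0  ⇒  m = 91² − 125·16 = 6281
m = 6281 > 0,  v_rel·d = 91 > 0  ⇒  inside

inside=yes margin=6281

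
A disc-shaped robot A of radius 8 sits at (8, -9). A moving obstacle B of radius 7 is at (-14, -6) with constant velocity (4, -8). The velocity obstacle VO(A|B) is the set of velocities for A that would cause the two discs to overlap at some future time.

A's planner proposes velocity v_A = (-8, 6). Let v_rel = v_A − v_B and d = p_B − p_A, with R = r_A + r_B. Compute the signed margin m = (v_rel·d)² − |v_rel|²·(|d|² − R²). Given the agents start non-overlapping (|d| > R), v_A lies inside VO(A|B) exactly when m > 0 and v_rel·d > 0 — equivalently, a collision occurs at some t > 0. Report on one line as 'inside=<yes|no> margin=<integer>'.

d = (-22, 3),  |d|² = 493;  R = 8+7 = 15,  c = 493−15² = 268
v_rel = (-12, 14),  |v_rel|² = 340;  v_rel·d = (-12)·(-22) + (14)·(3) = 306
340·t² − 612·t + 268 = 0  ⇒  m = 306² − 340·268 = 2516
m = 2516 > 0,  v_rel·d = 306 > 0  ⇒  inside

inside=yes margin=2516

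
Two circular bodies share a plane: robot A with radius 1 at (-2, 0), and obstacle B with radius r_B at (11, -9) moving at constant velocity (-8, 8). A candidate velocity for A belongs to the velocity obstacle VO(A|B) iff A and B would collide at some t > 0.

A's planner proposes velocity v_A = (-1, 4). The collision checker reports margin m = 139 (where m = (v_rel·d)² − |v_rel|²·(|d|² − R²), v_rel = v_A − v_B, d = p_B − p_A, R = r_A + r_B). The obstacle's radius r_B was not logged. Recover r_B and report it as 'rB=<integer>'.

m = 139
d = (13, -9);  v_rel = (7, -4),  |v_rel|² = 65
v_rel×d = (7)·(-9) − (-4)·(13) = -11
since m = R²·65 − (-11)²:  R² = (121 + 139) / 65 = 4
R = √4 = 2  ⇒  r_B = 2 − 1 = 1

rB=1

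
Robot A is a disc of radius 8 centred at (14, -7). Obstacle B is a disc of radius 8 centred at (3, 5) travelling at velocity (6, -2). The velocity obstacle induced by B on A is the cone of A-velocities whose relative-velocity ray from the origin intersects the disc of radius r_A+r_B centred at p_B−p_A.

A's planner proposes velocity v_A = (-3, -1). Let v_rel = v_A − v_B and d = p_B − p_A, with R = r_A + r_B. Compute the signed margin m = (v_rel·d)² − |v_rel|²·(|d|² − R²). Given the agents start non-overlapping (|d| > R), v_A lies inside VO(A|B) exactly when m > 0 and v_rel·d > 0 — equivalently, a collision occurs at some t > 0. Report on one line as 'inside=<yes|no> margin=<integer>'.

d = (-11, 12),  |d|² = 265;  R = 8+8 = 16,  c = 265−16² = 9
v_rel = (-9, 1),  |v_rel|² = 82;  v_rel·d = (-9)·(-11) + (1)·(12) = 111
82·t² − 222·t + 9 = 0  ⇒  m = 111² − 82·9 = 11583
m = 11583 > 0,  v_rel·d = 111 > 0  ⇒  inside

inside=yes margin=11583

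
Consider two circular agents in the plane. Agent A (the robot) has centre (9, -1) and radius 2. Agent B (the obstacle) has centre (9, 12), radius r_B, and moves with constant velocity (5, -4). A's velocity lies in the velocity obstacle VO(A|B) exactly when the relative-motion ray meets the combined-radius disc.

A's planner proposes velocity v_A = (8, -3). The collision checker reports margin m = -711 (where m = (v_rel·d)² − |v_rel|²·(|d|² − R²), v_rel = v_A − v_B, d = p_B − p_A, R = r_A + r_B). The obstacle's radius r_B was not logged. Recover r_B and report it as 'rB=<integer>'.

m = -711
d = (0, 13);  v_rel = (3, 1),  |v_rel|² = 10
v_rel×d = (3)·(13) − (1)·(0) = 39
since m = R²·10 − 39²:  R² = (1521 + -711) / 10 = 81
R = √81 = 9  ⇒  r_B = 9 − 2 = 7

rB=7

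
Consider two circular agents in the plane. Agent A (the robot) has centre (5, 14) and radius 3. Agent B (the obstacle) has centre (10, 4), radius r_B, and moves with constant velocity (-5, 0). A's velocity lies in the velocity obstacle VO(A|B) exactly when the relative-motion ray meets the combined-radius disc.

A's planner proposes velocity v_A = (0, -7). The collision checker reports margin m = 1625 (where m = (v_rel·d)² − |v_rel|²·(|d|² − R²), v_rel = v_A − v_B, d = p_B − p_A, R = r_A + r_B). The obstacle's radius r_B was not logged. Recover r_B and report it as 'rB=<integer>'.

m = 1625
d = (5, -10);  v_rel = (5, -7),  |v_rel|² = 74
v_rel×d = (5)·(-10) − (-7)·(5) = -15
since m = R²·74 − (-15)²:  R² = (225 + 1625) / 74 = 25
R = √25 = 5  ⇒  r_B = 5 − 3 = 2

rB=2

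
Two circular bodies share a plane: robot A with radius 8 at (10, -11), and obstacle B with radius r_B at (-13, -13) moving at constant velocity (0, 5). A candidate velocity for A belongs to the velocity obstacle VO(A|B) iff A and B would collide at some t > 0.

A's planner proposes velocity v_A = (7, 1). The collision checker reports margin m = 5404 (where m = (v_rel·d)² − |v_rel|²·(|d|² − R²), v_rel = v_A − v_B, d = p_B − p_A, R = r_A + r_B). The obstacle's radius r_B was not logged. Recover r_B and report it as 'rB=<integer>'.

m = 5404
d = (-23, -2);  v_rel = (7, -4),  |v_rel|² = 65
v_rel×d = (7)·(-2) − (-4)·(-23) = -106
since m = R²·65 − (-106)²:  R² = (11236 + 5404) / 65 = 256
R = √256 = 16  ⇒  r_B = 16 − 8 = 8

rB=8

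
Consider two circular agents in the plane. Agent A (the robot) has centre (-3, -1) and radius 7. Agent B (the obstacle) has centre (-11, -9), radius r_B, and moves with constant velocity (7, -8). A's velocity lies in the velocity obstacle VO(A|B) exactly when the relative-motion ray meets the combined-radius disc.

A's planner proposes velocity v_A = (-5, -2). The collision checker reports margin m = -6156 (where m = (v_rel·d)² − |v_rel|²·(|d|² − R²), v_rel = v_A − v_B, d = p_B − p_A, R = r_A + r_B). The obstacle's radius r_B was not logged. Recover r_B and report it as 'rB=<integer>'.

m = -6156
d = (-8, -8);  v_rel = (-12, 6),  |v_rel|² = 180
v_rel×d = (-12)·(-8) − (6)·(-8) = 144
since m = R²·180 − 144²:  R² = (20736 + -6156) / 180 = 81
R = √81 = 9  ⇒  r_B = 9 − 7 = 2

rB=2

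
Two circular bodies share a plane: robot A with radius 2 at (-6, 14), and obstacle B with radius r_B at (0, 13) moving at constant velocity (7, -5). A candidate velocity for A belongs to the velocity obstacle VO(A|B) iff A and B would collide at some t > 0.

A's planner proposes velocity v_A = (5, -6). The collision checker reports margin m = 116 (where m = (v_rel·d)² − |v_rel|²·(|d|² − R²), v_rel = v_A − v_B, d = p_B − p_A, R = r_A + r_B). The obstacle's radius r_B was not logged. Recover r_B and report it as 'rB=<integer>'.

m = 116
d = (6, -1);  v_rel = (-2, -1),  |v_rel|² = 5
v_rel×d = (-2)·(-1) − (-1)·(6) = 8
since m = R²·5 − 8²:  R² = (64 + 116) / 5 = 36
R = √36 = 6  ⇒  r_B = 6 − 2 = 4

rB=4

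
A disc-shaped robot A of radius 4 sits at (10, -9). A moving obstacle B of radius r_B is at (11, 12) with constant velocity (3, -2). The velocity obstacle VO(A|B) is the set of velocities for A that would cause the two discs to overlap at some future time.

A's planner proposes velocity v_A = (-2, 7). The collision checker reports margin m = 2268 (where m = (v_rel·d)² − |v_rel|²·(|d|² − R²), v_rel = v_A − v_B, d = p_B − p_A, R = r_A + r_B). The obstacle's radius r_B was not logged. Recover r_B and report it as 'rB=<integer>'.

m = 2268
d = (1, 21);  v_rel = (-5, 9),  |v_rel|² = 106
v_rel×d = (-5)·(21) − (9)·(1) = -114
since m = R²·106 − (-114)²:  R² = (12996 + 2268) / 106 = 144
R = √144 = 12  ⇒  r_B = 12 − 4 = 8

rB=8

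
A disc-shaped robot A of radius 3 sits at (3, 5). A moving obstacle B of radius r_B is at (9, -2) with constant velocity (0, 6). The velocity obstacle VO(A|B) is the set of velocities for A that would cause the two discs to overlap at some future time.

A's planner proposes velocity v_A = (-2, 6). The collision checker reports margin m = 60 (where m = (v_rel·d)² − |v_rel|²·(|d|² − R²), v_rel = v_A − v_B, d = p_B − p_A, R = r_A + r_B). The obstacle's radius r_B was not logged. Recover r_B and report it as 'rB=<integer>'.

m = 60
d = (6, -7);  v_rel = (-2, 0),  |v_rel|² = 4
v_rel×d = (-2)·(-7) − (0)·(6) = 14
since m = R²·4 − 14²:  R² = (196 + 60) / 4 = 64
R = √64 = 8  ⇒  r_B = 8 − 3 = 5

rB=5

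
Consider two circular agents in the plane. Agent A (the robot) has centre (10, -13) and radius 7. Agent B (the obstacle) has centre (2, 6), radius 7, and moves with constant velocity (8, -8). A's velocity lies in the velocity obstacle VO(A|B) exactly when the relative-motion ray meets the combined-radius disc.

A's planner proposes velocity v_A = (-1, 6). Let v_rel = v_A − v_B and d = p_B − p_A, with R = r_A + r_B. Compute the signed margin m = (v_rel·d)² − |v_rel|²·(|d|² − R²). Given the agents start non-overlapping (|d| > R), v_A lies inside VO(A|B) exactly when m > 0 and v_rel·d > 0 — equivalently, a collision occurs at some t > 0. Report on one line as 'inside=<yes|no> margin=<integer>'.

d = (-8, 19),  |d|² = 425;  R = 7+7 = 14,  c = 425−14² = 229
v_rel = (-9, 14),  |v_rel|² = 277;  v_rel·d = (-9)·(-8) + (14)·(19) = 338
277·t² − 676·t + 229 = 0  ⇒  m = 338² − 277·229 = 50811
m = 50811 > 0,  v_rel·d = 338 > 0  ⇒  inside

inside=yes margin=50811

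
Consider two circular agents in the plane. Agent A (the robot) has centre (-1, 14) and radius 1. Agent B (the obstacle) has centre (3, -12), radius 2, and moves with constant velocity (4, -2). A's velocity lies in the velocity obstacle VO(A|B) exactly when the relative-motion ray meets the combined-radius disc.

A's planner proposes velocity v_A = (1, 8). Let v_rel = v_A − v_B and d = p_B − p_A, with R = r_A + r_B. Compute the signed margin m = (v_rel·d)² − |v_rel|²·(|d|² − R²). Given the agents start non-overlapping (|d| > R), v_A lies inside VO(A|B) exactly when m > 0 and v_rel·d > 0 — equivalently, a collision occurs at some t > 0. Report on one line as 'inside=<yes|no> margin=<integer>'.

d = (4, -26),  |d|² = 692;  R = 1+2 = 3,  c = 692−3² = 683
v_rel = (-3, 10),  |v_rel|² = 109;  v_rel·d = (-3)·(4) + (10)·(-26) = -272
109·t² + 544·t + 683 = 0  ⇒  m = (-272)² − 109·683 = -463
m = -463 < 0,  v_rel·d = -272 < 0  ⇒  outside

inside=no margin=-463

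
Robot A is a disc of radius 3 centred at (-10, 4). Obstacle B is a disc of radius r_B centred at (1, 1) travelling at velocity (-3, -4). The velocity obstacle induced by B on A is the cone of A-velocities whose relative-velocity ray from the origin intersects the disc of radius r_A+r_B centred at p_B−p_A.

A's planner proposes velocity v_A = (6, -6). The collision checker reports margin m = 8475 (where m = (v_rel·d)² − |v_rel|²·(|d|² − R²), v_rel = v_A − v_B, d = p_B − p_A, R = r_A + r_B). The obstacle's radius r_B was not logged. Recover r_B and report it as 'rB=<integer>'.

m = 8475
d = (11, -3);  v_rel = (9, -2),  |v_rel|² = 85
v_rel×d = (9)·(-3) − (-2)·(11) = -5
since m = R²·85 − (-5)²:  R² = (25 + 8475) / 85 = 100
R = √100 = 10  ⇒  r_B = 10 − 3 = 7

rB=7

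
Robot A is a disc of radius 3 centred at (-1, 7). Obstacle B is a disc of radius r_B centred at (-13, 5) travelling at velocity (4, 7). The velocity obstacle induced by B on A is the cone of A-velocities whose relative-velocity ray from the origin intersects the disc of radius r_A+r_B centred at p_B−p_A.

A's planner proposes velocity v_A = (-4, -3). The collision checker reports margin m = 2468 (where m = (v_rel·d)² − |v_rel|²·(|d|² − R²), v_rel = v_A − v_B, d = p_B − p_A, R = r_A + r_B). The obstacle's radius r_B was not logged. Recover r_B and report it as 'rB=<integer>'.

m = 2468
d = (-12, -2);  v_rel = (-8, -10),  |v_rel|² = 164
v_rel×d = (-8)·(-2) − (-10)·(-12) = -104
since m = R²·164 − (-104)²:  R² = (10816 + 2468) / 164 = 81
R = √81 = 9  ⇒  r_B = 9 − 3 = 6

rB=6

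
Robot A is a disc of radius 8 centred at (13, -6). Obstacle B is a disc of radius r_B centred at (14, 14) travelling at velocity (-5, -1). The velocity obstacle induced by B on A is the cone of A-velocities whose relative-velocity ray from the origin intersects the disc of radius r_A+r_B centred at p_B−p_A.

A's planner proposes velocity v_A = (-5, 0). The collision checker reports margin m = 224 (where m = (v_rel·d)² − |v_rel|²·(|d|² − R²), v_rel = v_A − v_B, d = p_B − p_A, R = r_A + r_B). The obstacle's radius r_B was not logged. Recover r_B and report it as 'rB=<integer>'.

m = 224
d = (1, 20);  v_rel = (0, 1),  |v_rel|² = 1
v_rel×d = (0)·(20) − (1)·(1) = -1
since m = R²·1 − (-1)²:  R² = (1 + 224) / 1 = 225
R = √225 = 15  ⇒  r_B = 15 − 8 = 7

rB=7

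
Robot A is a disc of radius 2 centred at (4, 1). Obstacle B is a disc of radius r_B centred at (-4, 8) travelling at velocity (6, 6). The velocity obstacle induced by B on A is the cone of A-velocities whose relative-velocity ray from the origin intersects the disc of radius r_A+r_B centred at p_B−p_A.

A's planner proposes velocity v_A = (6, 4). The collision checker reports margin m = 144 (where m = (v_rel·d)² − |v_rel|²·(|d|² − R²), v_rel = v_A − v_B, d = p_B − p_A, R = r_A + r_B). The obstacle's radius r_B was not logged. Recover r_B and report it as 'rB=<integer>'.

m = 144
d = (-8, 7);  v_rel = (0, -2),  |v_rel|² = 4
v_rel×d = (0)·(7) − (-2)·(-8) = -16
since m = R²·4 − (-16)²:  R² = (256 + 144) / 4 = 100
R = √100 = 10  ⇒  r_B = 10 − 2 = 8

rB=8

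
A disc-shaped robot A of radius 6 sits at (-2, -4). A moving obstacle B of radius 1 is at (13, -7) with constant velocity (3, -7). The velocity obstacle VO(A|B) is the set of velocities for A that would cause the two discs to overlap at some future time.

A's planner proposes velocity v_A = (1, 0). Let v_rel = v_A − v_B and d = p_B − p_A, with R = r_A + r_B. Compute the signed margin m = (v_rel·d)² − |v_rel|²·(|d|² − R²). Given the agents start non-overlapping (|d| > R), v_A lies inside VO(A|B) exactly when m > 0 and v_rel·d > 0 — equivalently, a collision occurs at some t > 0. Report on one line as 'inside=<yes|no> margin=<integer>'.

d = (15, -3),  |d|² = 234;  R = 6+1 = 7,  c = 234−7² = 185
v_rel = (-2, 7),  |v_rel|² = 53;  v_rel·d = (-2)·(15) + (7)·(-3) = -51
53·t² + 102·t + 185 = 0  ⇒  m = (-51)² − 53·185 = -7204
m = -7204 < 0,  v_rel·d = -51 < 0  ⇒  outside

inside=no margin=-7204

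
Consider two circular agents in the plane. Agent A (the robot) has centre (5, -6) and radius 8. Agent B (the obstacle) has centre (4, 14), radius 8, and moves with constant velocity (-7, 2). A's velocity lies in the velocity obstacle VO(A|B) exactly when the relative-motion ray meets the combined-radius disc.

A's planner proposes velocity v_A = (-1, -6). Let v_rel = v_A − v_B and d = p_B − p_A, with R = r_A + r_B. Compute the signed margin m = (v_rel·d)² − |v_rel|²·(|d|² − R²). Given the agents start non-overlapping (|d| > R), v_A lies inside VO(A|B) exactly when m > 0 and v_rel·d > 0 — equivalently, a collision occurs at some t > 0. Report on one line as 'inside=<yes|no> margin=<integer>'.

d = (-1, 20),  |d|² = 401;  R = 8+8 = 16,  c = 401−16² = 145
v_rel = (6, -8),  |v_rel|² = 100;  v_rel·d = (6)·(-1) + (-8)·(20) = -166
100·t² + 332·t + 145 = 0  ⇒  m = (-166)² − 100·145 = 13056
m = 13056 > 0,  v_rel·d = -166 < 0  ⇒  outside

inside=no margin=13056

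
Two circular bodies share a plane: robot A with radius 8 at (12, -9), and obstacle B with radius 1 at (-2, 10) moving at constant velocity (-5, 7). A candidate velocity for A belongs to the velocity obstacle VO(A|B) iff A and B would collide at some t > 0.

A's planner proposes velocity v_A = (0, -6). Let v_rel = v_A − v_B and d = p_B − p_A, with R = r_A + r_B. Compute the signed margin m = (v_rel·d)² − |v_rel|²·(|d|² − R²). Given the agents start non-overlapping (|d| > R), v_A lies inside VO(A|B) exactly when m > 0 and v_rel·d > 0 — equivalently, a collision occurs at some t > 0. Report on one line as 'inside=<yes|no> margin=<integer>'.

d = (-14, 19),  |d|² = 557;  R = 8+1 = 9,  c = 557−9² = 476
v_rel = (5, -13),  |v_rel|² = 194;  v_rel·d = (5)·(-14) + (-13)·(19) = -317
194·t² + 634·t + 476 = 0  ⇒  m = (-317)² − 194·476 = 8145
m = 8145 > 0,  v_rel·d = -317 < 0  ⇒  outside

inside=no margin=8145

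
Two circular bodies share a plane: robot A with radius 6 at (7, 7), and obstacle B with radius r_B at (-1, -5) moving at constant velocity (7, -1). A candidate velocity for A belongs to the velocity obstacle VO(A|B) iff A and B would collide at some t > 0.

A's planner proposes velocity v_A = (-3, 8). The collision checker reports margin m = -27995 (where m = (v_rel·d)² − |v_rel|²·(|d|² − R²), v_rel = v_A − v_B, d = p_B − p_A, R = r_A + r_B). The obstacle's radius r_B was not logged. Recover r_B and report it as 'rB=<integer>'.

m = -27995
d = (-8, -12);  v_rel = (-10, 9),  |v_rel|² = 181
v_rel×d = (-10)·(-12) − (9)·(-8) = 192
since m = R²·181 − 192²:  R² = (36864 + -27995) / 181 = 49
R = √49 = 7  ⇒  r_B = 7 − 6 = 1

rB=1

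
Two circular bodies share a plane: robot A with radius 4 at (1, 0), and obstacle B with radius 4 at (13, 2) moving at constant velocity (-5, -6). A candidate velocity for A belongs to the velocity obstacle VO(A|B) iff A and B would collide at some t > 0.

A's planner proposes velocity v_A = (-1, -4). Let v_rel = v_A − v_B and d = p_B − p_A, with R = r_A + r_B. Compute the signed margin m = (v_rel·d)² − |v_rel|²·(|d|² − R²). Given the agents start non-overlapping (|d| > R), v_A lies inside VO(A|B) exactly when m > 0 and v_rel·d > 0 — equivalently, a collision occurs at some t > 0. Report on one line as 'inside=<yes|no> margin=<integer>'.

d = (12, 2),  |d|² = 148;  R = 4+4 = 8,  c = 148−8² = 84
v_rel = (4, 2),  |v_rel|² = 20;  v_rel·d = (4)·(12) + (2)·(2) = 52
20·t² − 104·t + 84 = 0  ⇒  m = 52² − 20·84 = 1024
m = 1024 > 0,  v_rel·d = 52 > 0  ⇒  inside

inside=yes margin=1024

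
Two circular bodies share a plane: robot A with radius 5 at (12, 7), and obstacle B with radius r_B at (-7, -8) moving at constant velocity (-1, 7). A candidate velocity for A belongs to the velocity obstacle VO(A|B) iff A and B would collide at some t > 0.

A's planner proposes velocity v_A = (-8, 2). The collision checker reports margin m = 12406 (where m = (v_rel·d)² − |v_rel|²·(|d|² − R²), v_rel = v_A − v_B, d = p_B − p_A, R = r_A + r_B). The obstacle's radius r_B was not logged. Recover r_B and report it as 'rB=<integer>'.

m = 12406
d = (-19, -15);  v_rel = (-7, -5),  |v_rel|² = 74
v_rel×d = (-7)·(-15) − (-5)·(-19) = 10
since m = R²·74 − 10²:  R² = (100 + 12406) / 74 = 169
R = √169 = 13  ⇒  r_B = 13 − 5 = 8

rB=8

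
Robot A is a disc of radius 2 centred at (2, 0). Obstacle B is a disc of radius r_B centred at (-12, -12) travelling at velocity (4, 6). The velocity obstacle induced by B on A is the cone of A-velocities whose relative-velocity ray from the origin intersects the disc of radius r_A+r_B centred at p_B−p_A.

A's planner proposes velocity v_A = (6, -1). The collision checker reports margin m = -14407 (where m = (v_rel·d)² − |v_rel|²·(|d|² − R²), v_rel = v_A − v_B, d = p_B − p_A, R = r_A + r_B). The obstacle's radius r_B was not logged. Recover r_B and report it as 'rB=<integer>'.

m = -14407
d = (-14, -12);  v_rel = (2, -7),  |v_rel|² = 53
v_rel×d = (2)·(-12) − (-7)·(-14) = -122
since m = R²·53 − (-122)²:  R² = (14884 + -14407) / 53 = 9
R = √9 = 3  ⇒  r_B = 3 − 2 = 1

rB=1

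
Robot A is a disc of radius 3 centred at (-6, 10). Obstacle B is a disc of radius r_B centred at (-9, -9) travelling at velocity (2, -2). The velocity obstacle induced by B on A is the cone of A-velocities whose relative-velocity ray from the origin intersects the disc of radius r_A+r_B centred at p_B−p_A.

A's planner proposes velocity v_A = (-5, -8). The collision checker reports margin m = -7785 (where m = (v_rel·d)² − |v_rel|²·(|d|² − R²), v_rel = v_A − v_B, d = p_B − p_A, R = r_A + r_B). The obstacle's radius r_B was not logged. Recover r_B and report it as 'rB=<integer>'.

m = -7785
d = (-3, -19);  v_rel = (-7, -6),  |v_rel|² = 85
v_rel×d = (-7)·(-19) − (-6)·(-3) = 115
since m = R²·85 − 115²:  R² = (13225 + -7785) / 85 = 64
R = √64 = 8  ⇒  r_B = 8 − 3 = 5

rB=5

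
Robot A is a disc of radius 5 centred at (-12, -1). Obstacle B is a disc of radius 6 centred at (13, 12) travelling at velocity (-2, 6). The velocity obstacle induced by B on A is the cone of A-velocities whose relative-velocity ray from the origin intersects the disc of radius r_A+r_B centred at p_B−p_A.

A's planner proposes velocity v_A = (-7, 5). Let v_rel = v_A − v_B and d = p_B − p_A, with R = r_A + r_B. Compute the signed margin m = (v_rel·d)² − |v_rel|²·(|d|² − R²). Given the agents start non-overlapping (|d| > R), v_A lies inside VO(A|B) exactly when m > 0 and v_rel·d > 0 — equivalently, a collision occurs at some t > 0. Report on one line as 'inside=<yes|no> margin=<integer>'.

d = (25, 13),  |d|² = 794;  R = 5+6 = 11,  c = 794−11² = 673
v_rel = (-5, -1),  |v_rel|² = 26;  v_rel·d = (-5)·(25) + (-1)·(13) = -138
26·t² + 276·t + 673 = 0  ⇒  m = (-138)² − 26·673 = 1546
m = 1546 > 0,  v_rel·d = -138 < 0  ⇒  outside

inside=no margin=1546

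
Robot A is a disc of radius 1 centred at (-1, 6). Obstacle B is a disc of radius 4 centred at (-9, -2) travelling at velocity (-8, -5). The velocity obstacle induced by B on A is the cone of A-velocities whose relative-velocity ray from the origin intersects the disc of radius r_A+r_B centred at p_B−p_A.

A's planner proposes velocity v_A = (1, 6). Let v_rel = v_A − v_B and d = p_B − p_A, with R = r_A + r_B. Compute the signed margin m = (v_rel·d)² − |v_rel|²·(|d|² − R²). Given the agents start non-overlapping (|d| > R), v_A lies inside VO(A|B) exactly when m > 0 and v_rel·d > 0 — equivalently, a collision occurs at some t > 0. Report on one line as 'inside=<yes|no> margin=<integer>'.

d = (-8, -8),  |d|² = 128;  R = 1+4 = 5,  c = 128−5² = 103
v_rel = (9, 11),  |v_rel|² = 202;  v_rel·d = (9)·(-8) + (11)·(-8) = -160
202·t² + 320·t + 103 = 0  ⇒  m = (-160)² − 202·103 = 4794
m = 4794 > 0,  v_rel·d = -160 < 0  ⇒  outside

inside=no margin=4794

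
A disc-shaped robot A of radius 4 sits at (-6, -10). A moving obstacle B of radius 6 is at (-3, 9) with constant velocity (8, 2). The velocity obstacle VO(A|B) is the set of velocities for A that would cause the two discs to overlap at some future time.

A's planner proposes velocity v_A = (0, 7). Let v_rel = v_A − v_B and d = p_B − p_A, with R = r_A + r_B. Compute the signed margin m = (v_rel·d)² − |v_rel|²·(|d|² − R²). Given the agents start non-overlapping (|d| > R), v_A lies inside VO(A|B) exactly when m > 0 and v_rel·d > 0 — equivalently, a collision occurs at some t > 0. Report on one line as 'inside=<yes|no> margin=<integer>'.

d = (3, 19),  |d|² = 370;  R = 4+6 = 10,  c = 370−10² = 270
v_rel = (-8, 5),  |v_rel|² = 89;  v_rel·d = (-8)·(3) + (5)·(19) = 71
89·t² − 142·t + 270 = 0  ⇒  m = 71² − 89·270 = -18989
m = -18989 < 0,  v_rel·d = 71 > 0  ⇒  outside

inside=no margin=-18989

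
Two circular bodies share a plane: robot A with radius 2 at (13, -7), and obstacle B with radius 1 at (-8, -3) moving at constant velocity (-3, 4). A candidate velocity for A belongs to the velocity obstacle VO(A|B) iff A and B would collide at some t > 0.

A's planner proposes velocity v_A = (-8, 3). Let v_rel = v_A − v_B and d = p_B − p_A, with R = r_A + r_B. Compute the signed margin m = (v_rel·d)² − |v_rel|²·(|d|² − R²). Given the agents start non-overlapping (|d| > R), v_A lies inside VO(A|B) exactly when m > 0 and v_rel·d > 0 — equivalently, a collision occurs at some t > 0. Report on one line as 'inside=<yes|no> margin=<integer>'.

d = (-21, 4),  |d|² = 457;  R = 2+1 = 3,  c = 457−3² = 448
v_rel = (-5, -1),  |v_rel|² = 26;  v_rel·d = (-5)·(-21) + (-1)·(4) = 101
26·t² − 202·t + 448 = 0  ⇒  m = 101² − 26·448 = -1447
m = -1447 < 0,  v_rel·d = 101 > 0  ⇒  outside

inside=no margin=-1447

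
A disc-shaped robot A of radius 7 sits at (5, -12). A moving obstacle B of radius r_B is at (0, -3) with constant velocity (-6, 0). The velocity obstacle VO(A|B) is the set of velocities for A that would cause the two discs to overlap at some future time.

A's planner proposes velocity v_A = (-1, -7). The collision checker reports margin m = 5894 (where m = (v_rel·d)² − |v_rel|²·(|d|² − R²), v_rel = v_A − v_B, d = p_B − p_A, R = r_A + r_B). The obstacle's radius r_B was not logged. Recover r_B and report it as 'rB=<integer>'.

m = 5894
d = (-5, 9);  v_rel = (5, -7),  |v_rel|² = 74
v_rel×d = (5)·(9) − (-7)·(-5) = 10
since m = R²·74 − 10²:  R² = (100 + 5894) / 74 = 81
R = √81 = 9  ⇒  r_B = 9 − 7 = 2

rB=2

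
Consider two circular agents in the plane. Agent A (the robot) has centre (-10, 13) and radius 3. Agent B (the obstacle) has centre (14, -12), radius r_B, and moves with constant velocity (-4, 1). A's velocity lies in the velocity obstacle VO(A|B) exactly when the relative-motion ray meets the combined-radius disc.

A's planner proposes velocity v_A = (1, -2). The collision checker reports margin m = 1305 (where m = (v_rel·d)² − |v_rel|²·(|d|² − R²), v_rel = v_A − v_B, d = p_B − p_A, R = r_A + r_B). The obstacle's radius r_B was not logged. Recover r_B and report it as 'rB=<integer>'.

m = 1305
d = (24, -25);  v_rel = (5, -3),  |v_rel|² = 34
v_rel×d = (5)·(-25) − (-3)·(24) = -53
since m = R²·34 − (-53)²:  R² = (2809 + 1305) / 34 = 121
R = √121 = 11  ⇒  r_B = 11 − 3 = 8

rB=8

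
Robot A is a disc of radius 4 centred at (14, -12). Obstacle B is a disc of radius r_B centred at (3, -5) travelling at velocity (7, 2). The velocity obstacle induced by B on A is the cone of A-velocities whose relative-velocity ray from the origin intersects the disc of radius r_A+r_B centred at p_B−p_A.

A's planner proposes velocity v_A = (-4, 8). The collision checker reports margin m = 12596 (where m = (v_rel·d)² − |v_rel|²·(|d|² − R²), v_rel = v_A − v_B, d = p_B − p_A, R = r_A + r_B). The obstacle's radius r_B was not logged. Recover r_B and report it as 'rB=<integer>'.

m = 12596
d = (-11, 7);  v_rel = (-11, 6),  |v_rel|² = 157
v_rel×d = (-11)·(7) − (6)·(-11) = -11
since m = R²·157 − (-11)²:  R² = (121 + 12596) / 157 = 81
R = √81 = 9  ⇒  r_B = 9 − 4 = 5

rB=5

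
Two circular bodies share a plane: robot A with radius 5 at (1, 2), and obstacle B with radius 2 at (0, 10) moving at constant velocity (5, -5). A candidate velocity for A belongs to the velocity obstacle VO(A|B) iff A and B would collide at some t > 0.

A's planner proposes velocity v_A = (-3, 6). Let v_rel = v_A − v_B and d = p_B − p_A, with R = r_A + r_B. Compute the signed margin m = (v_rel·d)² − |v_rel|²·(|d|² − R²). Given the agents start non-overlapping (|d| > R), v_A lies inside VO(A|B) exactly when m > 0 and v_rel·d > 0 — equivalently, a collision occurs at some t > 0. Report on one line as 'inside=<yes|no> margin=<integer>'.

d = (-1, 8),  |d|² = 65;  R = 5+2 = 7,  c = 65−7² = 16
v_rel = (-8, 11),  |v_rel|² = 185;  v_rel·d = (-8)·(-1) + (11)·(8) = 96
185·t² − 192·t + 16 = 0  ⇒  m = 96² − 185·16 = 6256
m = 6256 > 0,  v_rel·d = 96 > 0  ⇒  inside

inside=yes margin=6256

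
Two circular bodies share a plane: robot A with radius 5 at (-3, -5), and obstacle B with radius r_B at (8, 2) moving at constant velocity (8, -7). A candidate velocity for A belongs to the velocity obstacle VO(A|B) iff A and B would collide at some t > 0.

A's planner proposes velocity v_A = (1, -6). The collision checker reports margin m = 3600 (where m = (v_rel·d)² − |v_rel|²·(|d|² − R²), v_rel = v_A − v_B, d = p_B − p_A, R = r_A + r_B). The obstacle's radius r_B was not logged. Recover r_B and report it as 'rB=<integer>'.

m = 3600
d = (11, 7);  v_rel = (-7, 1),  |v_rel|² = 50
v_rel×d = (-7)·(7) − (1)·(11) = -60
since m = R²·50 − (-60)²:  R² = (3600 + 3600) / 50 = 144
R = √144 = 12  ⇒  r_B = 12 − 5 = 7

rB=7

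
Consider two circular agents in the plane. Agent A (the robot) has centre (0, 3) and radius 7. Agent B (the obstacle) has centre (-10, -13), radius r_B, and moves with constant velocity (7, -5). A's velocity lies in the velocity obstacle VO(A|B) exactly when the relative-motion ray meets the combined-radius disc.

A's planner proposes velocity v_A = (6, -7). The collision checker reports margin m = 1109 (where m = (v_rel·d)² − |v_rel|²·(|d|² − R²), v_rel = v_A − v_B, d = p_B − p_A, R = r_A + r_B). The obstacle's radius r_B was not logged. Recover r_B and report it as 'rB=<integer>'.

m = 1109
d = (-10, -16);  v_rel = (-1, -2),  |v_rel|² = 5
v_rel×d = (-1)·(-16) − (-2)·(-10) = -4
since m = R²·5 − (-4)²:  R² = (16 + 1109) / 5 = 225
R = √225 = 15  ⇒  r_B = 15 − 7 = 8

rB=8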